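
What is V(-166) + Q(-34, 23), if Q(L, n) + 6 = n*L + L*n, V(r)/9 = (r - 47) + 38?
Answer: -3145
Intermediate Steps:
V(r) = -81 + 9*r (V(r) = 9*((r - 47) + 38) = 9*((-47 + r) + 38) = 9*(-9 + r) = -81 + 9*r)
Q(L, n) = -6 + 2*L*n (Q(L, n) = -6 + (n*L + L*n) = -6 + (L*n + L*n) = -6 + 2*L*n)
V(-166) + Q(-34, 23) = (-81 + 9*(-166)) + (-6 + 2*(-34)*23) = (-81 - 1494) + (-6 - 1564) = -1575 - 1570 = -3145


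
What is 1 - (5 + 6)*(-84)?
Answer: 925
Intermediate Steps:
1 - (5 + 6)*(-84) = 1 - 11*(-84) = 1 - 1*(-924) = 1 + 924 = 925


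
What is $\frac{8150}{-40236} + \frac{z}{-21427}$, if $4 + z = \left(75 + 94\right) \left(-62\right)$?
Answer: $\frac{17651693}{61581198} \approx 0.28664$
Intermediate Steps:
$z = -10482$ ($z = -4 + \left(75 + 94\right) \left(-62\right) = -4 + 169 \left(-62\right) = -4 - 10478 = -10482$)
$\frac{8150}{-40236} + \frac{z}{-21427} = \frac{8150}{-40236} - \frac{10482}{-21427} = 8150 \left(- \frac{1}{40236}\right) - - \frac{10482}{21427} = - \frac{4075}{20118} + \frac{10482}{21427} = \frac{17651693}{61581198}$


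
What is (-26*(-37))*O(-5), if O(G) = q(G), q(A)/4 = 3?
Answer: 11544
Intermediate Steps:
q(A) = 12 (q(A) = 4*3 = 12)
O(G) = 12
(-26*(-37))*O(-5) = -26*(-37)*12 = 962*12 = 11544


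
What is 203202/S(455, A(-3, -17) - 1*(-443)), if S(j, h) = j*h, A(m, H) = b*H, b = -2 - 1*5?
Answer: 101601/127855 ≈ 0.79466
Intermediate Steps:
b = -7 (b = -2 - 5 = -7)
A(m, H) = -7*H
S(j, h) = h*j
203202/S(455, A(-3, -17) - 1*(-443)) = 203202/(((-7*(-17) - 1*(-443))*455)) = 203202/(((119 + 443)*455)) = 203202/((562*455)) = 203202/255710 = 203202*(1/255710) = 101601/127855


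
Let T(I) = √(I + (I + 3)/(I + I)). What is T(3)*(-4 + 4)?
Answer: 0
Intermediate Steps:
T(I) = √(I + (3 + I)/(2*I)) (T(I) = √(I + (3 + I)/((2*I))) = √(I + (3 + I)*(1/(2*I))) = √(I + (3 + I)/(2*I)))
T(3)*(-4 + 4) = (√(2 + 4*3 + 6/3)/2)*(-4 + 4) = (√(2 + 12 + 6*(⅓))/2)*0 = (√(2 + 12 + 2)/2)*0 = (√16/2)*0 = ((½)*4)*0 = 2*0 = 0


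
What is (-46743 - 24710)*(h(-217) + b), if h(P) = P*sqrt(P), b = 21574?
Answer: -1541527022 + 15505301*I*sqrt(217) ≈ -1.5415e+9 + 2.2841e+8*I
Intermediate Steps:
h(P) = P**(3/2)
(-46743 - 24710)*(h(-217) + b) = (-46743 - 24710)*((-217)**(3/2) + 21574) = -71453*(-217*I*sqrt(217) + 21574) = -71453*(21574 - 217*I*sqrt(217)) = -1541527022 + 15505301*I*sqrt(217)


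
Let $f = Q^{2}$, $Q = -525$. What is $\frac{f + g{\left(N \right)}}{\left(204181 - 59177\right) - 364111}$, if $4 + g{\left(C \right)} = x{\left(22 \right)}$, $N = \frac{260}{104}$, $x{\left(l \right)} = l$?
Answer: $- \frac{275643}{219107} \approx -1.258$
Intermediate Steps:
$N = \frac{5}{2}$ ($N = 260 \cdot \frac{1}{104} = \frac{5}{2} \approx 2.5$)
$g{\left(C \right)} = 18$ ($g{\left(C \right)} = -4 + 22 = 18$)
$f = 275625$ ($f = \left(-525\right)^{2} = 275625$)
$\frac{f + g{\left(N \right)}}{\left(204181 - 59177\right) - 364111} = \frac{275625 + 18}{\left(204181 - 59177\right) - 364111} = \frac{275643}{145004 - 364111} = \frac{275643}{-219107} = 275643 \left(- \frac{1}{219107}\right) = - \frac{275643}{219107}$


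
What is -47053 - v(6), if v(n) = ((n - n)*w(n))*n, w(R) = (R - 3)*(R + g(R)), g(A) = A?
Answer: -47053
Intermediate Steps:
w(R) = 2*R*(-3 + R) (w(R) = (R - 3)*(R + R) = (-3 + R)*(2*R) = 2*R*(-3 + R))
v(n) = 0 (v(n) = ((n - n)*(2*n*(-3 + n)))*n = (0*(2*n*(-3 + n)))*n = 0*n = 0)
-47053 - v(6) = -47053 - 1*0 = -47053 + 0 = -47053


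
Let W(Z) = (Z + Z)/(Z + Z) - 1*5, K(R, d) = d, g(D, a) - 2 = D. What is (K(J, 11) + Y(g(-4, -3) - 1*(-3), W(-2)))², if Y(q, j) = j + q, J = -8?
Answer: 64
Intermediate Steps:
g(D, a) = 2 + D
W(Z) = -4 (W(Z) = (2*Z)/((2*Z)) - 5 = (2*Z)*(1/(2*Z)) - 5 = 1 - 5 = -4)
(K(J, 11) + Y(g(-4, -3) - 1*(-3), W(-2)))² = (11 + (-4 + ((2 - 4) - 1*(-3))))² = (11 + (-4 + (-2 + 3)))² = (11 + (-4 + 1))² = (11 - 3)² = 8² = 64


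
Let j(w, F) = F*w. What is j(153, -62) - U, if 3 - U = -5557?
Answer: -15046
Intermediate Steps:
U = 5560 (U = 3 - 1*(-5557) = 3 + 5557 = 5560)
j(153, -62) - U = -62*153 - 1*5560 = -9486 - 5560 = -15046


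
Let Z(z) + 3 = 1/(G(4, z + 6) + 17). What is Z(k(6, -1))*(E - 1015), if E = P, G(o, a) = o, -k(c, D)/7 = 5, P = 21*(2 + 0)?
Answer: 8618/3 ≈ 2872.7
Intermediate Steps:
P = 42 (P = 21*2 = 42)
k(c, D) = -35 (k(c, D) = -7*5 = -35)
E = 42
Z(z) = -62/21 (Z(z) = -3 + 1/(4 + 17) = -3 + 1/21 = -62/21)
Z(k(6, -1))*(E - 1015) = -62*(42 - 1015)/21 = -62/21*(-973) = 8618/3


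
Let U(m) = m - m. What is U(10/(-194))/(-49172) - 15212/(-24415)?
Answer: 15212/24415 ≈ 0.62306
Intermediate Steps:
U(m) = 0
U(10/(-194))/(-49172) - 15212/(-24415) = 0/(-49172) - 15212/(-24415) = 0*(-1/49172) - 15212*(-1/24415) = 0 + 15212/24415 = 15212/24415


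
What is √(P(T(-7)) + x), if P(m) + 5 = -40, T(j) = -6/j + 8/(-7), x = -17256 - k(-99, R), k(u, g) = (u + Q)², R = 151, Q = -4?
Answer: I*√27910 ≈ 167.06*I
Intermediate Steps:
k(u, g) = (-4 + u)² (k(u, g) = (u - 4)² = (-4 + u)²)
x = -27865 (x = -17256 - (-4 - 99)² = -17256 - 1*(-103)² = -17256 - 1*10609 = -17256 - 10609 = -27865)
T(j) = -8/7 - 6/j (T(j) = -6/j + 8*(-⅐) = -6/j - 8/7 = -8/7 - 6/j)
P(m) = -45 (P(m) = -5 - 40 = -45)
√(P(T(-7)) + x) = √(-45 - 27865) = √(-27910) = I*√27910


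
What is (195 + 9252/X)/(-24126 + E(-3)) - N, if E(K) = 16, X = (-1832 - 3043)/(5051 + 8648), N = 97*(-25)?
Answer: 95050399591/39178750 ≈ 2426.1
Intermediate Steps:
N = -2425
X = -4875/13699 ≈ -0.35587
(195 + 9252/X)/(-24126 + E(-3)) - N = (195 + 9252/(-4875/13699))/(-24126 + 16) - 1*(-2425) = (195 + 9252*(-13699/4875))/(-24110) + 2425 = (195 - 42247716/1625)*(-1/24110) + 2425 = -41930841/1625*(-1/24110) + 2425 = 41930841/39178750 + 2425 = 95050399591/39178750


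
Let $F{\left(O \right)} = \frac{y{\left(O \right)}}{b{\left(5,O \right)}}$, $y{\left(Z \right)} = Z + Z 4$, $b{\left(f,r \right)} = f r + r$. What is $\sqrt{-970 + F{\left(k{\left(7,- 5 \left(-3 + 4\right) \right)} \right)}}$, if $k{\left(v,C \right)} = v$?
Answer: $\frac{i \sqrt{34890}}{6} \approx 31.131 i$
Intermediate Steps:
$b{\left(f,r \right)} = r + f r$
$y{\left(Z \right)} = 5 Z$ ($y{\left(Z \right)} = Z + 4 Z = 5 Z$)
$F{\left(O \right)} = \frac{5}{6}$ ($F{\left(O \right)} = \frac{5 O}{O \left(1 + 5\right)} = \frac{5 O}{O 6} = \frac{5 O}{6 O} = 5 O \frac{1}{6 O} = \frac{5}{6}$)
$\sqrt{-970 + F{\left(k{\left(7,- 5 \left(-3 + 4\right) \right)} \right)}} = \sqrt{-970 + \frac{5}{6}} = \sqrt{- \frac{5815}{6}} = \frac{i \sqrt{34890}}{6}$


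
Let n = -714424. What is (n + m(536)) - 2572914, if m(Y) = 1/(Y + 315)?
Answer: -2797524637/851 ≈ -3.2873e+6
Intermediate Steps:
m(Y) = 1/(315 + Y)
(n + m(536)) - 2572914 = (-714424 + 1/(315 + 536)) - 2572914 = (-714424 + 1/851) - 2572914 = -607974823/851 - 2572914 = -2797524637/851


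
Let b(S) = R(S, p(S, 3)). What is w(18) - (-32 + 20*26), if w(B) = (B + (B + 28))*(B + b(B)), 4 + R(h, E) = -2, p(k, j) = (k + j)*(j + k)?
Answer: 280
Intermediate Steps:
p(k, j) = (j + k)² (p(k, j) = (j + k)*(j + k) = (j + k)²)
R(h, E) = -6 (R(h, E) = -4 - 2 = -6)
b(S) = -6
w(B) = (-6 + B)*(28 + 2*B) (w(B) = (B + (B + 28))*(B - 6) = (B + (28 + B))*(-6 + B) = (28 + 2*B)*(-6 + B) = (-6 + B)*(28 + 2*B))
w(18) - (-32 + 20*26) = (-168 + 2*18² + 16*18) - (-32 + 20*26) = (-168 + 2*324 + 288) - (-32 + 520) = (-168 + 648 + 288) - 1*488 = 768 - 488 = 280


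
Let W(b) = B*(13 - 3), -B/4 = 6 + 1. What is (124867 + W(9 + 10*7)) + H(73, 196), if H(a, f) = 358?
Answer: 124945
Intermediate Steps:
B = -28 (B = -4*(6 + 1) = -4*7 = -28)
W(b) = -280 (W(b) = -28*(13 - 3) = -28*10 = -280)
(124867 + W(9 + 10*7)) + H(73, 196) = (124867 - 280) + 358 = 124587 + 358 = 124945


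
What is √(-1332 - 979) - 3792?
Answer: -3792 + I*√2311 ≈ -3792.0 + 48.073*I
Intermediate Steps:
√(-1332 - 979) - 3792 = √(-2311) - 3792 = I*√2311 - 3792 = -3792 + I*√2311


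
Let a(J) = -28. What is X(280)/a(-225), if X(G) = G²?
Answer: -2800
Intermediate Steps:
X(280)/a(-225) = 280²/(-28) = 78400*(-1/28) = -2800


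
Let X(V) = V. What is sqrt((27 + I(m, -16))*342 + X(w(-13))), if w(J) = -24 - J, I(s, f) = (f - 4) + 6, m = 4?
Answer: sqrt(4435) ≈ 66.596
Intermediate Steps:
I(s, f) = 2 + f (I(s, f) = (-4 + f) + 6 = 2 + f)
sqrt((27 + I(m, -16))*342 + X(w(-13))) = sqrt((27 + (2 - 16))*342 + (-24 - 1*(-13))) = sqrt((27 - 14)*342 + (-24 + 13)) = sqrt(13*342 - 11) = sqrt(4446 - 11) = sqrt(4435)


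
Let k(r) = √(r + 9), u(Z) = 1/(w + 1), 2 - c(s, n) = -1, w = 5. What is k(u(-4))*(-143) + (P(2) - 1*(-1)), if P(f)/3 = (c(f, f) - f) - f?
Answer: -2 - 143*√330/6 ≈ -434.95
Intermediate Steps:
c(s, n) = 3 (c(s, n) = 2 - 1*(-1) = 2 + 1 = 3)
u(Z) = ⅙ (u(Z) = 1/(5 + 1) = 1/6 = ⅙)
k(r) = √(9 + r)
P(f) = 9 - 6*f (P(f) = 3*((3 - f) - f) = 3*(3 - 2*f) = 9 - 6*f)
k(u(-4))*(-143) + (P(2) - 1*(-1)) = √(9 + ⅙)*(-143) + ((9 - 6*2) - 1*(-1)) = √(55/6)*(-143) + ((9 - 12) + 1) = (√330/6)*(-143) + (-3 + 1) = -143*√330/6 - 2 = -2 - 143*√330/6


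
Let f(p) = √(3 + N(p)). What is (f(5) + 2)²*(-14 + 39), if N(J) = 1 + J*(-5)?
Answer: -425 + 100*I*√21 ≈ -425.0 + 458.26*I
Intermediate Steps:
N(J) = 1 - 5*J
f(p) = √(4 - 5*p) (f(p) = √(3 + (1 - 5*p)) = √(4 - 5*p))
(f(5) + 2)²*(-14 + 39) = (√(4 - 5*5) + 2)²*(-14 + 39) = (√(4 - 25) + 2)²*25 = (√(-21) + 2)²*25 = (I*√21 + 2)²*25 = (2 + I*√21)²*25 = 25*(2 + I*√21)²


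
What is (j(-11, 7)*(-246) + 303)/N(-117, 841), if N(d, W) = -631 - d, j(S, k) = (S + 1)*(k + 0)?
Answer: -17523/514 ≈ -34.091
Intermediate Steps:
j(S, k) = k*(1 + S) (j(S, k) = (1 + S)*k = k*(1 + S))
(j(-11, 7)*(-246) + 303)/N(-117, 841) = ((7*(1 - 11))*(-246) + 303)/(-631 - 1*(-117)) = ((7*(-10))*(-246) + 303)/(-631 + 117) = (-70*(-246) + 303)/(-514) = (17220 + 303)*(-1/514) = 17523*(-1/514) = -17523/514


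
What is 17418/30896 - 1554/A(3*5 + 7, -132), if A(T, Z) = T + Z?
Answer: 12482091/849640 ≈ 14.691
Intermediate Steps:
17418/30896 - 1554/A(3*5 + 7, -132) = 17418/30896 - 1554/((3*5 + 7) - 132) = 17418*(1/30896) - 1554/((15 + 7) - 132) = 8709/15448 - 1554/(22 - 132) = 8709/15448 - 1554/(-110) = 8709/15448 - 1554*(-1/110) = 8709/15448 + 777/55 = 12482091/849640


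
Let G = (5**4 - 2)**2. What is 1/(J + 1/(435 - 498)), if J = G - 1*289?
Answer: 63/24433919 ≈ 2.5784e-6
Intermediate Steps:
G = 388129 (G = (625 - 2)**2 = 623**2 = 388129)
J = 387840 (J = 388129 - 1*289 = 388129 - 289 = 387840)
1/(J + 1/(435 - 498)) = 1/(387840 + 1/(435 - 498)) = 1/(387840 + 1/(-63)) = 1/(387840 - 1/63) = 1/(24433919/63) = 63/24433919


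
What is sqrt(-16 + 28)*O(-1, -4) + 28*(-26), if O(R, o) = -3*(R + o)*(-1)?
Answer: -728 - 30*sqrt(3) ≈ -779.96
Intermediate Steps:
O(R, o) = 3*R + 3*o (O(R, o) = (-3*R - 3*o)*(-1) = 3*R + 3*o)
sqrt(-16 + 28)*O(-1, -4) + 28*(-26) = sqrt(-16 + 28)*(3*(-1) + 3*(-4)) + 28*(-26) = sqrt(12)*(-3 - 12) - 728 = (2*sqrt(3))*(-15) - 728 = -30*sqrt(3) - 728 = -728 - 30*sqrt(3)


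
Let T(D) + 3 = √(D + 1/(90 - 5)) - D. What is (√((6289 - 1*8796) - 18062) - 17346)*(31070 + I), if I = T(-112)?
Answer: -(17346 - I*√20569)*(2650215 + I*√809115)/85 ≈ -5.4083e+8 + 4.2881e+6*I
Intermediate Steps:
T(D) = -3 + √(1/85 + D) - D (T(D) = -3 + (√(D + 1/(90 - 5)) - D) = -3 + (√(D + 1/85) - D) = -3 + (√(1/85 + D) - D) = -3 + √(1/85 + D) - D)
I = 109 + I*√809115/85 (I = -3 - 1*(-112) + √(85 + 7225*(-112))/85 = -3 + 112 + √(85 - 809200)/85 = -3 + 112 + √(-809115)/85 = -3 + 112 + (I*√809115)/85 = -3 + 112 + I*√809115/85 = 109 + I*√809115/85 ≈ 109.0 + 10.582*I)
(√((6289 - 1*8796) - 18062) - 17346)*(31070 + I) = (√((6289 - 1*8796) - 18062) - 17346)*(31070 + (109 + I*√809115/85)) = (√((6289 - 8796) - 18062) - 17346)*(31179 + I*√809115/85) = (√(-2507 - 18062) - 17346)*(31179 + I*√809115/85) = (√(-20569) - 17346)*(31179 + I*√809115/85) = (I*√20569 - 17346)*(31179 + I*√809115/85) = (-17346 + I*√20569)*(31179 + I*√809115/85)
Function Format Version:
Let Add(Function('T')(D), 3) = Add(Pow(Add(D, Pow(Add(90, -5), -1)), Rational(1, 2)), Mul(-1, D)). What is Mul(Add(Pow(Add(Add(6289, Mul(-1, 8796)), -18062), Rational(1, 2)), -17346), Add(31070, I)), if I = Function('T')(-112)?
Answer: Mul(Rational(-1, 85), Add(17346, Mul(-1, I, Pow(20569, Rational(1, 2)))), Add(2650215, Mul(I, Pow(809115, Rational(1, 2))))) ≈ Add(-5.4083e+8, Mul(4.2881e+6, I))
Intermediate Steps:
Function('T')(D) = Add(-3, Pow(Add(Rational(1, 85), D), Rational(1, 2)), Mul(-1, D)) (Function('T')(D) = Add(-3, Add(Pow(Add(D, Pow(Add(90, -5), -1)), Rational(1, 2)), Mul(-1, D))) = Add(-3, Add(Pow(Add(D, Pow(85, -1)), Rational(1, 2)), Mul(-1, D))) = Add(-3, Add(Pow(Add(D, Rational(1, 85)), Rational(1, 2)), Mul(-1, D))) = Add(-3, Add(Pow(Add(Rational(1, 85), D), Rational(1, 2)), Mul(-1, D))) = Add(-3, Pow(Add(Rational(1, 85), D), Rational(1, 2)), Mul(-1, D)))
I = Add(109, Mul(Rational(1, 85), I, Pow(809115, Rational(1, 2)))) (I = Add(-3, Mul(-1, -112), Mul(Rational(1, 85), Pow(Add(85, Mul(7225, -112)), Rational(1, 2)))) = Add(-3, 112, Mul(Rational(1, 85), Pow(Add(85, -809200), Rational(1, 2)))) = Add(-3, 112, Mul(Rational(1, 85), Pow(-809115, Rational(1, 2)))) = Add(-3, 112, Mul(Rational(1, 85), Mul(I, Pow(809115, Rational(1, 2))))) = Add(-3, 112, Mul(Rational(1, 85), I, Pow(809115, Rational(1, 2)))) = Add(109, Mul(Rational(1, 85), I, Pow(809115, Rational(1, 2)))) ≈ Add(109.00, Mul(10.582, I)))
Mul(Add(Pow(Add(Add(6289, Mul(-1, 8796)), -18062), Rational(1, 2)), -17346), Add(31070, I)) = Mul(Add(Pow(Add(Add(6289, Mul(-1, 8796)), -18062), Rational(1, 2)), -17346), Add(31070, Add(109, Mul(Rational(1, 85), I, Pow(809115, Rational(1, 2)))))) = Mul(Add(Pow(Add(Add(6289, -8796), -18062), Rational(1, 2)), -17346), Add(31179, Mul(Rational(1, 85), I, Pow(809115, Rational(1, 2))))) = Mul(Add(Pow(Add(-2507, -18062), Rational(1, 2)), -17346), Add(31179, Mul(Rational(1, 85), I, Pow(809115, Rational(1, 2))))) = Mul(Add(Pow(-20569, Rational(1, 2)), -17346), Add(31179, Mul(Rational(1, 85), I, Pow(809115, Rational(1, 2))))) = Mul(Add(Mul(I, Pow(20569, Rational(1, 2))), -17346), Add(31179, Mul(Rational(1, 85), I, Pow(809115, Rational(1, 2))))) = Mul(Add(-17346, Mul(I, Pow(20569, Rational(1, 2)))), Add(31179, Mul(Rational(1, 85), I, Pow(809115, Rational(1, 2)))))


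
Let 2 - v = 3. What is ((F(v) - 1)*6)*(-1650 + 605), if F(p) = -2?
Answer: 18810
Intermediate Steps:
v = -1 (v = 2 - 1*3 = 2 - 3 = -1)
((F(v) - 1)*6)*(-1650 + 605) = ((-2 - 1)*6)*(-1650 + 605) = -3*6*(-1045) = -18*(-1045) = 18810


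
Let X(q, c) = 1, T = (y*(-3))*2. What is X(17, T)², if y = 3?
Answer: 1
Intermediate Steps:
T = -18 (T = (3*(-3))*2 = -9*2 = -18)
X(17, T)² = 1² = 1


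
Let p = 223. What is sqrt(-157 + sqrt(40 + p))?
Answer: sqrt(-157 + sqrt(263)) ≈ 11.865*I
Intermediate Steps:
sqrt(-157 + sqrt(40 + p)) = sqrt(-157 + sqrt(40 + 223)) = sqrt(-157 + sqrt(263))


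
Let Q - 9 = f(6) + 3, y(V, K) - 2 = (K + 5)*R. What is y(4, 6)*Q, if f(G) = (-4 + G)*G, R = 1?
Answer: 312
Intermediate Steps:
f(G) = G*(-4 + G)
y(V, K) = 7 + K (y(V, K) = 2 + (K + 5)*1 = 2 + (5 + K)*1 = 2 + (5 + K) = 7 + K)
Q = 24 (Q = 9 + (6*(-4 + 6) + 3) = 9 + (6*2 + 3) = 9 + (12 + 3) = 9 + 15 = 24)
y(4, 6)*Q = (7 + 6)*24 = 13*24 = 312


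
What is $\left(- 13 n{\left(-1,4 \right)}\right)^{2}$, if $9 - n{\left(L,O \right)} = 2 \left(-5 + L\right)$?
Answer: $74529$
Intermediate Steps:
$n{\left(L,O \right)} = 19 - 2 L$ ($n{\left(L,O \right)} = 9 - 2 \left(-5 + L\right) = 9 - \left(-10 + 2 L\right) = 19 - 2 L$)
$\left(- 13 n{\left(-1,4 \right)}\right)^{2} = \left(- 13 \left(19 - -2\right)\right)^{2} = \left(- 13 \left(19 + 2\right)\right)^{2} = \left(\left(-13\right) 21\right)^{2} = \left(-273\right)^{2} = 74529$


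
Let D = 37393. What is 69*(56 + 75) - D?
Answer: -28354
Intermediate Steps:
69*(56 + 75) - D = 69*(56 + 75) - 1*37393 = 69*131 - 37393 = 9039 - 37393 = -28354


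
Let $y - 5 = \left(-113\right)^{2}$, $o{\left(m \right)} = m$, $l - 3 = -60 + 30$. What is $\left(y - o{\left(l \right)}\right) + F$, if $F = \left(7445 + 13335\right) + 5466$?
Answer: $39047$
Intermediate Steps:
$l = -27$ ($l = 3 + \left(-60 + 30\right) = 3 - 30 = -27$)
$y = 12774$ ($y = 5 + \left(-113\right)^{2} = 5 + 12769 = 12774$)
$F = 26246$ ($F = 20780 + 5466 = 26246$)
$\left(y - o{\left(l \right)}\right) + F = \left(12774 - -27\right) + 26246 = \left(12774 + 27\right) + 26246 = 12801 + 26246 = 39047$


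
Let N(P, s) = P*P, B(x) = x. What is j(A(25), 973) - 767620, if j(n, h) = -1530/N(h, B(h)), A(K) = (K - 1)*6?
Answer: -726728116510/946729 ≈ -7.6762e+5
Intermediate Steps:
A(K) = -6 + 6*K (A(K) = (-1 + K)*6 = -6 + 6*K)
N(P, s) = P**2
j(n, h) = -1530/h**2
j(A(25), 973) - 767620 = -1530/973**2 - 767620 = -1530*1/946729 - 767620 = -1530/946729 - 767620 = -726728116510/946729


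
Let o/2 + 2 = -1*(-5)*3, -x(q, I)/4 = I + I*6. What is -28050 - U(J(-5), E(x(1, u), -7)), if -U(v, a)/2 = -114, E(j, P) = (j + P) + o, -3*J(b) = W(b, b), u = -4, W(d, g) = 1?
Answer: -28278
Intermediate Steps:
x(q, I) = -28*I (x(q, I) = -4*(I + I*6) = -4*(I + 6*I) = -28*I)
J(b) = -1/3 (J(b) = -1/3*1 = -1/3)
o = 26 (o = -4 + 2*(-1*(-5)*3) = -4 + 2*(5*3) = -4 + 2*15 = -4 + 30 = 26)
E(j, P) = 26 + P + j (E(j, P) = (j + P) + 26 = (P + j) + 26 = 26 + P + j)
U(v, a) = 228 (U(v, a) = -2*(-114) = 228)
-28050 - U(J(-5), E(x(1, u), -7)) = -28050 - 1*228 = -28050 - 228 = -28278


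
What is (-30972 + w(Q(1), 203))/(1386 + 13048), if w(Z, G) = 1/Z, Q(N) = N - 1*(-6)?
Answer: -216803/101038 ≈ -2.1458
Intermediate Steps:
Q(N) = 6 + N (Q(N) = N + 6 = 6 + N)
(-30972 + w(Q(1), 203))/(1386 + 13048) = (-30972 + 1/(6 + 1))/(1386 + 13048) = (-30972 + 1/7)/14434 = (-30972 + ⅐)*(1/14434) = -216803/7*1/14434 = -216803/101038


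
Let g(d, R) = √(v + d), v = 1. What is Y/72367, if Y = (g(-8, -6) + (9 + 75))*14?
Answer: 1176/72367 + 14*I*√7/72367 ≈ 0.01625 + 0.00051184*I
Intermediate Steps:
g(d, R) = √(1 + d)
Y = 1176 + 14*I*√7 (Y = (√(1 - 8) + (9 + 75))*14 = (√(-7) + 84)*14 = (I*√7 + 84)*14 = (84 + I*√7)*14 = 1176 + 14*I*√7 ≈ 1176.0 + 37.041*I)
Y/72367 = (1176 + 14*I*√7)/72367 = (1176 + 14*I*√7)*(1/72367) = 1176/72367 + 14*I*√7/72367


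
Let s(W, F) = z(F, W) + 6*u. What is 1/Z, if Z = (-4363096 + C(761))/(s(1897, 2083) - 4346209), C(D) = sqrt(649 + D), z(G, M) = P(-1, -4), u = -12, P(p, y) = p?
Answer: 9481622804536/9518303351903 + 2173141*sqrt(1410)/9518303351903 ≈ 0.99615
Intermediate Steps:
z(G, M) = -1
s(W, F) = -73 (s(W, F) = -1 + 6*(-12) = -1 - 72 = -73)
Z = 2181548/2173141 - sqrt(1410)/4346282 (Z = (-4363096 + sqrt(649 + 761))/(-73 - 4346209) = (-4363096 + sqrt(1410))/(-4346282) = (-4363096 + sqrt(1410))*(-1/4346282) = 2181548/2173141 - sqrt(1410)/4346282 ≈ 1.0039)
1/Z = 1/(2181548/2173141 - sqrt(1410)/4346282)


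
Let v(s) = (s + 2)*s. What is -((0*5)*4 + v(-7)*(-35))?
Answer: 1225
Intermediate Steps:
v(s) = s*(2 + s) (v(s) = (2 + s)*s = s*(2 + s))
-((0*5)*4 + v(-7)*(-35)) = -((0*5)*4 - 7*(2 - 7)*(-35)) = -(0*4 - 7*(-5)*(-35)) = -(0 + 35*(-35)) = -(0 - 1225) = -1*(-1225) = 1225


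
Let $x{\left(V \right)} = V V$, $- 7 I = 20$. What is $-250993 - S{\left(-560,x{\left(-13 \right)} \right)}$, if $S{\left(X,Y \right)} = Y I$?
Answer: $- \frac{1753571}{7} \approx -2.5051 \cdot 10^{5}$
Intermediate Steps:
$I = - \frac{20}{7}$ ($I = \left(- \frac{1}{7}\right) 20 = - \frac{20}{7} \approx -2.8571$)
$x{\left(V \right)} = V^{2}$
$S{\left(X,Y \right)} = - \frac{20 Y}{7}$ ($S{\left(X,Y \right)} = Y \left(- \frac{20}{7}\right) = - \frac{20 Y}{7}$)
$-250993 - S{\left(-560,x{\left(-13 \right)} \right)} = -250993 - - \frac{20 \left(-13\right)^{2}}{7} = -250993 - \left(- \frac{20}{7}\right) 169 = -250993 - - \frac{3380}{7} = -250993 + \frac{3380}{7} = - \frac{1753571}{7}$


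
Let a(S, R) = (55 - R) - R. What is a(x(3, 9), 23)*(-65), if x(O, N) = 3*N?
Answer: -585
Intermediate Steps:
a(S, R) = 55 - 2*R
a(x(3, 9), 23)*(-65) = (55 - 2*23)*(-65) = (55 - 46)*(-65) = 9*(-65) = -585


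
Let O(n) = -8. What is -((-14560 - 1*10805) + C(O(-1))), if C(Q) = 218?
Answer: 25147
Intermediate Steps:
-((-14560 - 1*10805) + C(O(-1))) = -((-14560 - 1*10805) + 218) = -((-14560 - 10805) + 218) = -(-25365 + 218) = -1*(-25147) = 25147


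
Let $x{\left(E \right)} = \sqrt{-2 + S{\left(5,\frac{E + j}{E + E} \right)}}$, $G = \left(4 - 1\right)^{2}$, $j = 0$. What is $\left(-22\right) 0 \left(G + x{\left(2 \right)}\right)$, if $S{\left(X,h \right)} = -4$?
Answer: $0$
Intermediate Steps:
$G = 9$ ($G = 3^{2} = 9$)
$x{\left(E \right)} = i \sqrt{6}$ ($x{\left(E \right)} = \sqrt{-2 - 4} = \sqrt{-6} = i \sqrt{6}$)
$\left(-22\right) 0 \left(G + x{\left(2 \right)}\right) = \left(-22\right) 0 \left(9 + i \sqrt{6}\right) = 0 \left(9 + i \sqrt{6}\right) = 0$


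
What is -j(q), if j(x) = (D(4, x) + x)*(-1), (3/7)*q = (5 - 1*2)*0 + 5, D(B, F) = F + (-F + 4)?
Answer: 47/3 ≈ 15.667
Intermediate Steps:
D(B, F) = 4 (D(B, F) = F + (4 - F) = 4)
q = 35/3 (q = 7*((5 - 1*2)*0 + 5)/3 = 7*((5 - 2)*0 + 5)/3 = 7*(3*0 + 5)/3 = 7*(0 + 5)/3 = (7/3)*5 = 35/3 ≈ 11.667)
j(x) = -4 - x (j(x) = (4 + x)*(-1) = -4 - x)
-j(q) = -(-4 - 1*35/3) = -(-4 - 35/3) = -1*(-47/3) = 47/3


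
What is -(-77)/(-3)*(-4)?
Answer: 308/3 ≈ 102.67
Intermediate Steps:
-(-77)/(-3)*(-4) = -(-77)*(-1)/3*(-4) = -11*7/3*(-4) = -77/3*(-4) = 308/3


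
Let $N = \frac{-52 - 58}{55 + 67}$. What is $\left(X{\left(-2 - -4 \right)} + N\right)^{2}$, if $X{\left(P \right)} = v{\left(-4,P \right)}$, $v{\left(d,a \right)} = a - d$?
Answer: $\frac{96721}{3721} \approx 25.993$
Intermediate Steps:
$X{\left(P \right)} = 4 + P$ ($X{\left(P \right)} = P - -4 = P + 4 = 4 + P$)
$N = - \frac{55}{61}$ ($N = - \frac{110}{122} = \left(-110\right) \frac{1}{122} = - \frac{55}{61} \approx -0.90164$)
$\left(X{\left(-2 - -4 \right)} + N\right)^{2} = \left(\left(4 - -2\right) - \frac{55}{61}\right)^{2} = \left(\left(4 + \left(-2 + 4\right)\right) - \frac{55}{61}\right)^{2} = \left(\left(4 + 2\right) - \frac{55}{61}\right)^{2} = \left(6 - \frac{55}{61}\right)^{2} = \left(\frac{311}{61}\right)^{2} = \frac{96721}{3721}$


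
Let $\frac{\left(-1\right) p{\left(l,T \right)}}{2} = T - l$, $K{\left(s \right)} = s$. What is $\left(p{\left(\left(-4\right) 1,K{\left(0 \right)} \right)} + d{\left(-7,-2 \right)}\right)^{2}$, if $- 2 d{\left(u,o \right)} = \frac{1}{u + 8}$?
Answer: $\frac{289}{4} \approx 72.25$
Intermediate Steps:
$d{\left(u,o \right)} = - \frac{1}{2 \left(8 + u\right)}$ ($d{\left(u,o \right)} = - \frac{1}{2 \left(u + 8\right)} = - \frac{1}{2 \left(8 + u\right)}$)
$p{\left(l,T \right)} = - 2 T + 2 l$ ($p{\left(l,T \right)} = - 2 \left(T - l\right) = - 2 T + 2 l$)
$\left(p{\left(\left(-4\right) 1,K{\left(0 \right)} \right)} + d{\left(-7,-2 \right)}\right)^{2} = \left(\left(\left(-2\right) 0 + 2 \left(\left(-4\right) 1\right)\right) - \frac{1}{16 + 2 \left(-7\right)}\right)^{2} = \left(\left(0 + 2 \left(-4\right)\right) - \frac{1}{16 - 14}\right)^{2} = \left(\left(0 - 8\right) - \frac{1}{2}\right)^{2} = \left(-8 - \frac{1}{2}\right)^{2} = \left(- \frac{17}{2}\right)^{2} = \frac{289}{4}$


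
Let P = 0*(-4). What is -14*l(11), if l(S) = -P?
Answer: 0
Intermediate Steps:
P = 0
l(S) = 0 (l(S) = -1*0 = 0)
-14*l(11) = -14*0 = 0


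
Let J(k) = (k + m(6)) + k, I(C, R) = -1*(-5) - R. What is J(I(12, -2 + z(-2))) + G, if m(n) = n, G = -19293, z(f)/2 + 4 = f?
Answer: -19249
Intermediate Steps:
z(f) = -8 + 2*f
I(C, R) = 5 - R
J(k) = 6 + 2*k (J(k) = (k + 6) + k = (6 + k) + k = 6 + 2*k)
J(I(12, -2 + z(-2))) + G = (6 + 2*(5 - (-2 + (-8 + 2*(-2))))) - 19293 = (6 + 2*(5 - (-2 + (-8 - 4)))) - 19293 = (6 + 2*(5 - (-2 - 12))) - 19293 = (6 + 2*(5 - 1*(-14))) - 19293 = (6 + 2*(5 + 14)) - 19293 = (6 + 2*19) - 19293 = (6 + 38) - 19293 = 44 - 19293 = -19249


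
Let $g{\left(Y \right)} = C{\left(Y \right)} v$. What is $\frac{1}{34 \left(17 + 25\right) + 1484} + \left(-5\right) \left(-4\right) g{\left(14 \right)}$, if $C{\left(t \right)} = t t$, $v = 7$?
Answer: $\frac{79905281}{2912} \approx 27440.0$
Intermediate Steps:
$C{\left(t \right)} = t^{2}$
$g{\left(Y \right)} = 7 Y^{2}$ ($g{\left(Y \right)} = Y^{2} \cdot 7 = 7 Y^{2}$)
$\frac{1}{34 \left(17 + 25\right) + 1484} + \left(-5\right) \left(-4\right) g{\left(14 \right)} = \frac{1}{34 \left(17 + 25\right) + 1484} + \left(-5\right) \left(-4\right) 7 \cdot 14^{2} = \frac{1}{34 \cdot 42 + 1484} + 20 \cdot 7 \cdot 196 = \frac{1}{1428 + 1484} + 20 \cdot 1372 = \frac{1}{2912} + 27440 = \frac{79905281}{2912}$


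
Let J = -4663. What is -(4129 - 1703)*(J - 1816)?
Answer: 15718054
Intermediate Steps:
-(4129 - 1703)*(J - 1816) = -(4129 - 1703)*(-4663 - 1816) = -2426*(-6479) = -1*(-15718054) = 15718054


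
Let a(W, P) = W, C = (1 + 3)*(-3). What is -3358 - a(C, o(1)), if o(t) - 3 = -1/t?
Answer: -3346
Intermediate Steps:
o(t) = 3 - 1/t
C = -12 (C = 4*(-3) = -12)
-3358 - a(C, o(1)) = -3358 - 1*(-12) = -3358 + 12 = -3346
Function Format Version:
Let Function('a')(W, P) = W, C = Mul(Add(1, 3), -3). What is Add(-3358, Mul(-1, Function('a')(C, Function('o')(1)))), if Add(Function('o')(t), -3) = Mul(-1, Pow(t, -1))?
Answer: -3346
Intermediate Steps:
Function('o')(t) = Add(3, Mul(-1, Pow(t, -1)))
C = -12 (C = Mul(4, -3) = -12)
Add(-3358, Mul(-1, Function('a')(C, Function('o')(1)))) = Add(-3358, Mul(-1, -12)) = Add(-3358, 12) = -3346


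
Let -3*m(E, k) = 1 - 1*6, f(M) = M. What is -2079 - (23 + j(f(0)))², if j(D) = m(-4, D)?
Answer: -24187/9 ≈ -2687.4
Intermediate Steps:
m(E, k) = 5/3 (m(E, k) = -(1 - 1*6)/3 = -(1 - 6)/3 = -⅓*(-5) = 5/3)
j(D) = 5/3
-2079 - (23 + j(f(0)))² = -2079 - (23 + 5/3)² = -2079 - (74/3)² = -2079 - 1*5476/9 = -2079 - 5476/9 = -24187/9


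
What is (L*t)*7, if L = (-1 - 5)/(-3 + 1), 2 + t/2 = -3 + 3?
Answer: -84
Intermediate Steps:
t = -4 (t = -4 + 2*(-3 + 3) = -4 + 2*0 = -4 + 0 = -4)
L = 3 (L = -6/(-2) = -6*(-1/2) = 3)
(L*t)*7 = (3*(-4))*7 = -12*7 = -84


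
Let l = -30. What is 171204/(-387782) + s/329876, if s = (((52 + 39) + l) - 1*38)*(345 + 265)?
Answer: -12758877311/31979993758 ≈ -0.39896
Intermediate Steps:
s = 14030 (s = (((52 + 39) - 30) - 1*38)*(345 + 265) = ((91 - 30) - 38)*610 = (61 - 38)*610 = 23*610 = 14030)
171204/(-387782) + s/329876 = 171204/(-387782) + 14030/329876 = 171204*(-1/387782) + 14030*(1/329876) = -85602/193891 + 7015/164938 = -12758877311/31979993758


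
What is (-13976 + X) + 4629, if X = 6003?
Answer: -3344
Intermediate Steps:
(-13976 + X) + 4629 = (-13976 + 6003) + 4629 = -7973 + 4629 = -3344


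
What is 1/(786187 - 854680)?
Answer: -1/68493 ≈ -1.4600e-5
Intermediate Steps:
1/(786187 - 854680) = 1/(-68493) = -1/68493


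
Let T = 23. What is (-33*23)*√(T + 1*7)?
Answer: -759*√30 ≈ -4157.2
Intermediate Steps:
(-33*23)*√(T + 1*7) = (-33*23)*√(23 + 1*7) = -759*√(23 + 7) = -759*√30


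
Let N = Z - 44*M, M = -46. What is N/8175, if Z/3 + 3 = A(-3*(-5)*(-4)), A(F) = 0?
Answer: 403/1635 ≈ 0.24648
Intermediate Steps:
Z = -9 (Z = -9 + 3*0 = -9 + 0 = -9)
N = 2015 (N = -9 - 44*(-46) = -9 + 2024 = 2015)
N/8175 = 2015/8175 = 2015*(1/8175) = 403/1635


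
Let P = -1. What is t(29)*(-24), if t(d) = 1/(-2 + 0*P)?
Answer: 12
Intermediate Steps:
t(d) = -½ (t(d) = 1/(-2 + 0*(-1)) = 1/(-2 + 0) = 1/(-2) = -½)
t(29)*(-24) = -½*(-24) = 12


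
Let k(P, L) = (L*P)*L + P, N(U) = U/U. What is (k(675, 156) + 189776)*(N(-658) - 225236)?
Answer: -3742786528985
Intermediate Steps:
N(U) = 1
k(P, L) = P + P*L² (k(P, L) = P*L² + P = P + P*L²)
(k(675, 156) + 189776)*(N(-658) - 225236) = (675*(1 + 156²) + 189776)*(1 - 225236) = (675*(1 + 24336) + 189776)*(-225235) = (675*24337 + 189776)*(-225235) = (16427475 + 189776)*(-225235) = 16617251*(-225235) = -3742786528985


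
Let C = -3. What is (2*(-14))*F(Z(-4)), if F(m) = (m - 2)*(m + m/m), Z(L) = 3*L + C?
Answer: -6664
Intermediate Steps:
Z(L) = -3 + 3*L (Z(L) = 3*L - 3 = -3 + 3*L)
F(m) = (1 + m)*(-2 + m) (F(m) = (-2 + m)*(m + 1) = (-2 + m)*(1 + m) = (1 + m)*(-2 + m))
(2*(-14))*F(Z(-4)) = (2*(-14))*(-2 + (-3 + 3*(-4))² - (-3 + 3*(-4))) = -28*(-2 + (-3 - 12)² - (-3 - 12)) = -28*(-2 + (-15)² - 1*(-15)) = -28*(-2 + 225 + 15) = -28*238 = -6664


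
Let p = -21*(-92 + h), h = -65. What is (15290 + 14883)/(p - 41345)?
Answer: -30173/38048 ≈ -0.79303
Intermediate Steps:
p = 3297 (p = -21*(-92 - 65) = -21*(-157) = 3297)
(15290 + 14883)/(p - 41345) = (15290 + 14883)/(3297 - 41345) = 30173/(-38048) = 30173*(-1/38048) = -30173/38048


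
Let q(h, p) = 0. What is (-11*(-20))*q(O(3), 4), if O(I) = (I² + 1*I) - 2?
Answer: 0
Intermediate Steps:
O(I) = -2 + I + I² (O(I) = (I² + I) - 2 = (I + I²) - 2 = -2 + I + I²)
(-11*(-20))*q(O(3), 4) = -11*(-20)*0 = 220*0 = 0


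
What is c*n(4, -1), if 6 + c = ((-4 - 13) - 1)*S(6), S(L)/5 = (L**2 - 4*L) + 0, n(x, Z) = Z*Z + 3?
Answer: -4344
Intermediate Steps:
n(x, Z) = 3 + Z**2 (n(x, Z) = Z**2 + 3 = 3 + Z**2)
S(L) = -20*L + 5*L**2 (S(L) = 5*((L**2 - 4*L) + 0) = 5*(L**2 - 4*L) = -20*L + 5*L**2)
c = -1086 (c = -6 + ((-4 - 13) - 1)*(5*6*(-4 + 6)) = -6 + (-17 - 1)*(5*6*2) = -6 - 18*60 = -6 - 1080 = -1086)
c*n(4, -1) = -1086*(3 + (-1)**2) = -1086*(3 + 1) = -1086*4 = -4344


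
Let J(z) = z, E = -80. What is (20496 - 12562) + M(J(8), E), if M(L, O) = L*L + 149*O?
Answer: -3922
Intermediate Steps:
M(L, O) = L² + 149*O
(20496 - 12562) + M(J(8), E) = (20496 - 12562) + (8² + 149*(-80)) = 7934 + (64 - 11920) = 7934 - 11856 = -3922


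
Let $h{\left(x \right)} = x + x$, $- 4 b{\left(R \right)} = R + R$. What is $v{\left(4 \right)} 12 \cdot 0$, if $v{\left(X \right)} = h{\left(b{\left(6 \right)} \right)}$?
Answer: $0$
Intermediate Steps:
$b{\left(R \right)} = - \frac{R}{2}$ ($b{\left(R \right)} = - \frac{R + R}{4} = - \frac{2 R}{4} = - \frac{R}{2}$)
$h{\left(x \right)} = 2 x$
$v{\left(X \right)} = -6$ ($v{\left(X \right)} = 2 \left(\left(- \frac{1}{2}\right) 6\right) = 2 \left(-3\right) = -6$)
$v{\left(4 \right)} 12 \cdot 0 = \left(-6\right) 12 \cdot 0 = \left(-72\right) 0 = 0$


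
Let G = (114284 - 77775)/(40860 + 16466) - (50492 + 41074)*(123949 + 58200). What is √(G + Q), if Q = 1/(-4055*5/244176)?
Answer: I*√901251561350579515175280386/232456930 ≈ 1.2915e+5*I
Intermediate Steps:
Q = -244176/20275 (Q = 1/(-20275*1/244176) = 1/(-20275/244176) = -244176/20275 ≈ -12.043)
G = -956120595640375/57326 (G = 36509/57326 - 91566*182149 = 36509*(1/57326) - 1*16678655334 = 36509/57326 - 16678655334 = -956120595640375/57326 ≈ -1.6679e+10)
√(G + Q) = √(-956120595640375/57326 - 244176/20275) = √(-19385345090606236501/1162284650) = I*√901251561350579515175280386/232456930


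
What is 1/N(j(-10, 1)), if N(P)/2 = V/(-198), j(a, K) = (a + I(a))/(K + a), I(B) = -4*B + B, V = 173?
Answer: -99/173 ≈ -0.57225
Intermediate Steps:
I(B) = -3*B
j(a, K) = -2*a/(K + a) (j(a, K) = (a - 3*a)/(K + a) = (-2*a)/(K + a) = -2*a/(K + a))
N(P) = -173/99 (N(P) = 2*(173/(-198)) = 2*(173*(-1/198)) = 2*(-173/198) = -173/99)
1/N(j(-10, 1)) = 1/(-173/99) = -99/173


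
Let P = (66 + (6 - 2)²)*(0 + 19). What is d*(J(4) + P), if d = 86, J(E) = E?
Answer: 134332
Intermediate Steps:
P = 1558 (P = (66 + 4²)*19 = (66 + 16)*19 = 82*19 = 1558)
d*(J(4) + P) = 86*(4 + 1558) = 86*1562 = 134332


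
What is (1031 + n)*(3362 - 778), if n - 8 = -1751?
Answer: -1839808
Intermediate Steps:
n = -1743 (n = 8 - 1751 = -1743)
(1031 + n)*(3362 - 778) = (1031 - 1743)*(3362 - 778) = -712*2584 = -1839808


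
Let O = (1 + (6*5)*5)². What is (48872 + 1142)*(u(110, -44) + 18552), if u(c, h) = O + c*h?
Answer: 1826161182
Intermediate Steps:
O = 22801 (O = (1 + 30*5)² = (1 + 150)² = 151² = 22801)
u(c, h) = 22801 + c*h
(48872 + 1142)*(u(110, -44) + 18552) = (48872 + 1142)*((22801 + 110*(-44)) + 18552) = 50014*((22801 - 4840) + 18552) = 50014*(17961 + 18552) = 50014*36513 = 1826161182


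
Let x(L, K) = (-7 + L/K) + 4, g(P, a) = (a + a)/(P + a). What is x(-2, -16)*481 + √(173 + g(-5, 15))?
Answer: -11063/8 + 4*√11 ≈ -1369.6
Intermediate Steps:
g(P, a) = 2*a/(P + a) (g(P, a) = (2*a)/(P + a) = 2*a/(P + a))
x(L, K) = -3 + L/K
x(-2, -16)*481 + √(173 + g(-5, 15)) = (-3 - 2/(-16))*481 + √(173 + 2*15/(-5 + 15)) = (-3 - 2*(-1/16))*481 + √(173 + 2*15/10) = (-3 + ⅛)*481 + √(173 + 2*15*(⅒)) = -23/8*481 + √(173 + 3) = -11063/8 + √176 = -11063/8 + 4*√11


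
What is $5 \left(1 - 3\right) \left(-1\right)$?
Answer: $10$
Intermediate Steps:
$5 \left(1 - 3\right) \left(-1\right) = 5 \left(-2\right) \left(-1\right) = \left(-10\right) \left(-1\right) = 10$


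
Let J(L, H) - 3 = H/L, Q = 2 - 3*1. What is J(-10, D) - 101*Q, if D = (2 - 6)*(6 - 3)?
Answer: 526/5 ≈ 105.20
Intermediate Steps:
D = -12 (D = -4*3 = -12)
Q = -1 (Q = 2 - 3 = -1)
J(L, H) = 3 + H/L
J(-10, D) - 101*Q = (3 - 12/(-10)) - 101*(-1) = (3 - 12*(-⅒)) + 101 = (3 + 6/5) + 101 = 21/5 + 101 = 526/5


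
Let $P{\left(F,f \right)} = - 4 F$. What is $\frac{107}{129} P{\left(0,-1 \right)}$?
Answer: $0$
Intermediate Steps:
$\frac{107}{129} P{\left(0,-1 \right)} = \frac{107}{129} \left(\left(-4\right) 0\right) = 107 \cdot \frac{1}{129} \cdot 0 = \frac{107}{129} \cdot 0 = 0$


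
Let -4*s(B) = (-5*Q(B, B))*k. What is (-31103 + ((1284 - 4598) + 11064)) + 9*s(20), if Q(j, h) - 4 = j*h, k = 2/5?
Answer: -21535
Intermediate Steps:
k = ⅖ (k = 2*(⅕) = ⅖ ≈ 0.40000)
Q(j, h) = 4 + h*j (Q(j, h) = 4 + j*h = 4 + h*j)
s(B) = 2 + B²/2 (s(B) = -(-5*(4 + B*B))*2/(4*5) = -(-5*(4 + B²))*2/(4*5) = -(-20 - 5*B²)*2/(4*5) = -(-8 - 2*B²)/4 = 2 + B²/2)
(-31103 + ((1284 - 4598) + 11064)) + 9*s(20) = (-31103 + ((1284 - 4598) + 11064)) + 9*(2 + (½)*20²) = (-31103 + (-3314 + 11064)) + 9*(2 + (½)*400) = (-31103 + 7750) + 9*(2 + 200) = -23353 + 9*202 = -23353 + 1818 = -21535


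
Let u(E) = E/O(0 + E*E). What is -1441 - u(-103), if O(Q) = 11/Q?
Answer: 1076876/11 ≈ 97898.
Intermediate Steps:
u(E) = E³/11 (u(E) = E/((11/(0 + E*E))) = E/((11/(0 + E²))) = E/((11/(E²))) = E/((11/E²)) = E*(E²/11) = E³/11)
-1441 - u(-103) = -1441 - (-103)³/11 = -1441 - (-1092727)/11 = -1441 - 1*(-1092727/11) = -1441 + 1092727/11 = 1076876/11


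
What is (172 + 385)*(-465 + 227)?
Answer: -132566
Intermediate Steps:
(172 + 385)*(-465 + 227) = 557*(-238) = -132566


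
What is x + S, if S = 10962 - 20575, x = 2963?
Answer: -6650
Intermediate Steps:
S = -9613
x + S = 2963 - 9613 = -6650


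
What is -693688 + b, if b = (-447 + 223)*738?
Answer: -859000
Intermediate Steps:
b = -165312 (b = -224*738 = -165312)
-693688 + b = -693688 - 165312 = -859000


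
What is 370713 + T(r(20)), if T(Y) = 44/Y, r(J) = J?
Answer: 1853576/5 ≈ 3.7072e+5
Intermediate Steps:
370713 + T(r(20)) = 370713 + 44/20 = 370713 + 44*(1/20) = 370713 + 11/5 = 1853576/5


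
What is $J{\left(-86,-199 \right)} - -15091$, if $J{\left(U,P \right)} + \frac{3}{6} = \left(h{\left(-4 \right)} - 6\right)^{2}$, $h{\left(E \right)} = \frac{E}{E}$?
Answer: $\frac{30231}{2} \approx 15116.0$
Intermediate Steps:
$h{\left(E \right)} = 1$
$J{\left(U,P \right)} = \frac{49}{2}$ ($J{\left(U,P \right)} = - \frac{1}{2} + \left(1 - 6\right)^{2} = - \frac{1}{2} + \left(-5\right)^{2} = - \frac{1}{2} + 25 = \frac{49}{2}$)
$J{\left(-86,-199 \right)} - -15091 = \frac{49}{2} - -15091 = \frac{49}{2} + 15091 = \frac{30231}{2}$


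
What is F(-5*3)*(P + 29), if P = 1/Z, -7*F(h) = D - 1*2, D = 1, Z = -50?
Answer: 207/50 ≈ 4.1400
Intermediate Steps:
F(h) = ⅐ (F(h) = -(1 - 1*2)/7 = -(1 - 2)/7 = -⅐*(-1) = ⅐)
P = -1/50 (P = 1/(-50) = -1/50 ≈ -0.020000)
F(-5*3)*(P + 29) = (-1/50 + 29)/7 = (⅐)*(1449/50) = 207/50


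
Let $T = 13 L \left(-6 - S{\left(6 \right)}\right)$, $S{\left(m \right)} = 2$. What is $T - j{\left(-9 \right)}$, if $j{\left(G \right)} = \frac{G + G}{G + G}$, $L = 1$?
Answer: $-105$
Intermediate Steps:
$T = -104$ ($T = 13 \cdot 1 \left(-6 - 2\right) = 13 \left(-6 - 2\right) = 13 \left(-8\right) = -104$)
$j{\left(G \right)} = 1$ ($j{\left(G \right)} = \frac{2 G}{2 G} = 2 G \frac{1}{2 G} = 1$)
$T - j{\left(-9 \right)} = -104 - 1 = -105$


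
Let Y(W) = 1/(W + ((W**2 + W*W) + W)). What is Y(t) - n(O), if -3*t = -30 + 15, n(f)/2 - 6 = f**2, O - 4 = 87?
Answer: -994439/60 ≈ -16574.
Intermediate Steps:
O = 91 (O = 4 + 87 = 91)
n(f) = 12 + 2*f**2
t = 5 (t = -(-30 + 15)/3 = -1/3*(-15) = 5)
Y(W) = 1/(2*W + 2*W**2) (Y(W) = 1/(W + ((W**2 + W**2) + W)) = 1/(W + (2*W**2 + W)) = 1/(W + (W + 2*W**2)) = 1/(2*W + 2*W**2))
Y(t) - n(O) = (1/2)/(5*(1 + 5)) - (12 + 2*91**2) = (1/2)*(1/5)/6 - (12 + 2*8281) = (1/2)*(1/5)*(1/6) - (12 + 16562) = 1/60 - 1*16574 = 1/60 - 16574 = -994439/60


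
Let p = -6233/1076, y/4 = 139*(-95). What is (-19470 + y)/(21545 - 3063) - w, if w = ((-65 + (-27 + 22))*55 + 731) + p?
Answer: 31031909737/9943316 ≈ 3120.9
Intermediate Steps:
y = -52820 (y = 4*(139*(-95)) = 4*(-13205) = -52820)
p = -6233/1076 (p = -6233*1/1076 = -6233/1076 ≈ -5.7927)
w = -3362277/1076 (w = ((-65 + (-27 + 22))*55 + 731) - 6233/1076 = ((-65 - 5)*55 + 731) - 6233/1076 = (-70*55 + 731) - 6233/1076 = (-3850 + 731) - 6233/1076 = -3119 - 6233/1076 = -3362277/1076 ≈ -3124.8)
(-19470 + y)/(21545 - 3063) - w = (-19470 - 52820)/(21545 - 3063) - 1*(-3362277/1076) = -72290/18482 + 3362277/1076 = -72290*1/18482 + 3362277/1076 = -36145/9241 + 3362277/1076 = 31031909737/9943316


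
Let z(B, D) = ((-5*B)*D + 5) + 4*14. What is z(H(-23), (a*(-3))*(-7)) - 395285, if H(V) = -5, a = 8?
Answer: -391024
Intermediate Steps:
z(B, D) = 61 - 5*B*D (z(B, D) = (-5*B*D + 5) + 56 = (5 - 5*B*D) + 56 = 61 - 5*B*D)
z(H(-23), (a*(-3))*(-7)) - 395285 = (61 - 5*(-5)*(8*(-3))*(-7)) - 395285 = (61 - 5*(-5)*(-24*(-7))) - 395285 = (61 - 5*(-5)*168) - 395285 = (61 + 4200) - 395285 = 4261 - 395285 = -391024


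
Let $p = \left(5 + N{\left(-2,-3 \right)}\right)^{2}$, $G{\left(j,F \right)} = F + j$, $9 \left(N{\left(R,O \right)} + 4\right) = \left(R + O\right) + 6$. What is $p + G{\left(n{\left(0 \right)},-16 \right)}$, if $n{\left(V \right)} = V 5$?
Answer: $- \frac{1196}{81} \approx -14.765$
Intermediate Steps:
$N{\left(R,O \right)} = - \frac{10}{3} + \frac{O}{9} + \frac{R}{9}$ ($N{\left(R,O \right)} = -4 + \frac{\left(R + O\right) + 6}{9} = -4 + \frac{\left(O + R\right) + 6}{9} = -4 + \frac{6 + O + R}{9} = -4 + \left(\frac{2}{3} + \frac{O}{9} + \frac{R}{9}\right) = - \frac{10}{3} + \frac{O}{9} + \frac{R}{9}$)
$n{\left(V \right)} = 5 V$
$p = \frac{100}{81}$ ($p = \left(5 + \left(- \frac{10}{3} + \frac{1}{9} \left(-3\right) + \frac{1}{9} \left(-2\right)\right)\right)^{2} = \left(5 - \frac{35}{9}\right)^{2} = \left(\frac{10}{9}\right)^{2} = \frac{100}{81} \approx 1.2346$)
$p + G{\left(n{\left(0 \right)},-16 \right)} = \frac{100}{81} + \left(-16 + 5 \cdot 0\right) = \frac{100}{81} + \left(-16 + 0\right) = \frac{100}{81} - 16 = - \frac{1196}{81}$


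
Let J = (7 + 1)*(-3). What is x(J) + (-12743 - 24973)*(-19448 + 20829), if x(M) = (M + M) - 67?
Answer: -52085911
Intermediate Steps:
J = -24 (J = 8*(-3) = -24)
x(M) = -67 + 2*M (x(M) = 2*M - 67 = -67 + 2*M)
x(J) + (-12743 - 24973)*(-19448 + 20829) = (-67 + 2*(-24)) + (-12743 - 24973)*(-19448 + 20829) = (-67 - 48) - 37716*1381 = -115 - 52085796 = -52085911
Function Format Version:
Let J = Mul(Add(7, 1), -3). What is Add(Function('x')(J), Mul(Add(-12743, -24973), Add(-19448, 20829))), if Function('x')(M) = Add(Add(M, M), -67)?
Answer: -52085911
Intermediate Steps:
J = -24 (J = Mul(8, -3) = -24)
Function('x')(M) = Add(-67, Mul(2, M)) (Function('x')(M) = Add(Mul(2, M), -67) = Add(-67, Mul(2, M)))
Add(Function('x')(J), Mul(Add(-12743, -24973), Add(-19448, 20829))) = Add(Add(-67, Mul(2, -24)), Mul(Add(-12743, -24973), Add(-19448, 20829))) = Add(Add(-67, -48), Mul(-37716, 1381)) = Add(-115, -52085796) = -52085911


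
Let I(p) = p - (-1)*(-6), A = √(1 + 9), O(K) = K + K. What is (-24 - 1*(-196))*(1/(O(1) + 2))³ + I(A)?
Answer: -53/16 + √10 ≈ -0.15022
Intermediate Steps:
O(K) = 2*K
A = √10 ≈ 3.1623
I(p) = -6 + p (I(p) = p - 1*6 = p - 6 = -6 + p)
(-24 - 1*(-196))*(1/(O(1) + 2))³ + I(A) = (-24 - 1*(-196))*(1/(2*1 + 2))³ + (-6 + √10) = (-24 + 196)*(1/(2 + 2))³ + (-6 + √10) = 172*(1/4)³ + (-6 + √10) = 172*(¼)³ + (-6 + √10) = 172*(1/64) + (-6 + √10) = 43/16 + (-6 + √10) = -53/16 + √10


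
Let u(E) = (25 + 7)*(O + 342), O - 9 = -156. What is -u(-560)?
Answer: -6240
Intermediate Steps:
O = -147 (O = 9 - 156 = -147)
u(E) = 6240 (u(E) = (25 + 7)*(-147 + 342) = 32*195 = 6240)
-u(-560) = -1*6240 = -6240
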